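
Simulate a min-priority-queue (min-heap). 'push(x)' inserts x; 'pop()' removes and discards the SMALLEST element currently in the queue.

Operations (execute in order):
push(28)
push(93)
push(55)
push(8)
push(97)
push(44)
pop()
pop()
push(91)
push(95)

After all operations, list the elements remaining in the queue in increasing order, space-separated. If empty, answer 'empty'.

Answer: 44 55 91 93 95 97

Derivation:
push(28): heap contents = [28]
push(93): heap contents = [28, 93]
push(55): heap contents = [28, 55, 93]
push(8): heap contents = [8, 28, 55, 93]
push(97): heap contents = [8, 28, 55, 93, 97]
push(44): heap contents = [8, 28, 44, 55, 93, 97]
pop() → 8: heap contents = [28, 44, 55, 93, 97]
pop() → 28: heap contents = [44, 55, 93, 97]
push(91): heap contents = [44, 55, 91, 93, 97]
push(95): heap contents = [44, 55, 91, 93, 95, 97]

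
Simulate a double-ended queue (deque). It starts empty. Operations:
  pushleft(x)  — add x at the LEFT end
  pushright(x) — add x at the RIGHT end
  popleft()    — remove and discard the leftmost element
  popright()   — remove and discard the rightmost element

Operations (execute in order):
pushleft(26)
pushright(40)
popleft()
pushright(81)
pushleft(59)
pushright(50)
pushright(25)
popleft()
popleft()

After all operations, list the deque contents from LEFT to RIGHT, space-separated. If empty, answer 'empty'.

pushleft(26): [26]
pushright(40): [26, 40]
popleft(): [40]
pushright(81): [40, 81]
pushleft(59): [59, 40, 81]
pushright(50): [59, 40, 81, 50]
pushright(25): [59, 40, 81, 50, 25]
popleft(): [40, 81, 50, 25]
popleft(): [81, 50, 25]

Answer: 81 50 25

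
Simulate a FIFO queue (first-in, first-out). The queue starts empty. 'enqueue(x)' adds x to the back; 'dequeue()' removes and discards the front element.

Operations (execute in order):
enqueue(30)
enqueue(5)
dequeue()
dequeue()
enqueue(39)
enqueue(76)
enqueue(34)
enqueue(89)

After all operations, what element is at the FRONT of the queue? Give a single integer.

Answer: 39

Derivation:
enqueue(30): queue = [30]
enqueue(5): queue = [30, 5]
dequeue(): queue = [5]
dequeue(): queue = []
enqueue(39): queue = [39]
enqueue(76): queue = [39, 76]
enqueue(34): queue = [39, 76, 34]
enqueue(89): queue = [39, 76, 34, 89]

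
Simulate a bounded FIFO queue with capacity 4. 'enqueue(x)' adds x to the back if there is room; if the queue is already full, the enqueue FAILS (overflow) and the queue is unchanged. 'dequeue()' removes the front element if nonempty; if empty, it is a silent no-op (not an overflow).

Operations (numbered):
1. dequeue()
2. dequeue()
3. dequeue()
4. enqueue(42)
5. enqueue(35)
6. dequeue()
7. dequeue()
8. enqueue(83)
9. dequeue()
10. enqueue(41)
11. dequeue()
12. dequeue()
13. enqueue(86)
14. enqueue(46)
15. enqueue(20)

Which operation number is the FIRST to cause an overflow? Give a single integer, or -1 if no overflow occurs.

1. dequeue(): empty, no-op, size=0
2. dequeue(): empty, no-op, size=0
3. dequeue(): empty, no-op, size=0
4. enqueue(42): size=1
5. enqueue(35): size=2
6. dequeue(): size=1
7. dequeue(): size=0
8. enqueue(83): size=1
9. dequeue(): size=0
10. enqueue(41): size=1
11. dequeue(): size=0
12. dequeue(): empty, no-op, size=0
13. enqueue(86): size=1
14. enqueue(46): size=2
15. enqueue(20): size=3

Answer: -1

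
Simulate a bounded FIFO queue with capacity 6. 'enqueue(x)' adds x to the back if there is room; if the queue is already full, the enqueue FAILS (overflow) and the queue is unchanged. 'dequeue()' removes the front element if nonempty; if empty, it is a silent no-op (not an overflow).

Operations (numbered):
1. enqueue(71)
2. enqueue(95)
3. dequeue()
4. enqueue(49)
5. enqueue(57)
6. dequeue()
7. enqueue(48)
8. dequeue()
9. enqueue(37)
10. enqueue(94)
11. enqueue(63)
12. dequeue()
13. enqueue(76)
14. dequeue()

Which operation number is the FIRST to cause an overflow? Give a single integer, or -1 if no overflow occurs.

Answer: -1

Derivation:
1. enqueue(71): size=1
2. enqueue(95): size=2
3. dequeue(): size=1
4. enqueue(49): size=2
5. enqueue(57): size=3
6. dequeue(): size=2
7. enqueue(48): size=3
8. dequeue(): size=2
9. enqueue(37): size=3
10. enqueue(94): size=4
11. enqueue(63): size=5
12. dequeue(): size=4
13. enqueue(76): size=5
14. dequeue(): size=4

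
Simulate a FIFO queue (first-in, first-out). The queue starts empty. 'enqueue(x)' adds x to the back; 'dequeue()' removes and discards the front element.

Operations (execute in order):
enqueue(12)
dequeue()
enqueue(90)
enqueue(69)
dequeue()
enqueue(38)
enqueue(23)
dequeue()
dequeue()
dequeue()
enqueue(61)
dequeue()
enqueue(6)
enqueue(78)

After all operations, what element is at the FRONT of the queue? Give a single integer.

Answer: 6

Derivation:
enqueue(12): queue = [12]
dequeue(): queue = []
enqueue(90): queue = [90]
enqueue(69): queue = [90, 69]
dequeue(): queue = [69]
enqueue(38): queue = [69, 38]
enqueue(23): queue = [69, 38, 23]
dequeue(): queue = [38, 23]
dequeue(): queue = [23]
dequeue(): queue = []
enqueue(61): queue = [61]
dequeue(): queue = []
enqueue(6): queue = [6]
enqueue(78): queue = [6, 78]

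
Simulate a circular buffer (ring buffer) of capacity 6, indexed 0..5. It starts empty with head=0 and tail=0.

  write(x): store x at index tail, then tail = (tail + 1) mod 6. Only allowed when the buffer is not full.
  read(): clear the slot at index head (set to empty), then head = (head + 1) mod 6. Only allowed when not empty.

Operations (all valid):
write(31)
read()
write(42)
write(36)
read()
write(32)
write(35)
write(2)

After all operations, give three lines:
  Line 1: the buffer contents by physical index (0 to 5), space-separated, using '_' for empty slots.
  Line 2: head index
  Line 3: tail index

Answer: _ _ 36 32 35 2
2
0

Derivation:
write(31): buf=[31 _ _ _ _ _], head=0, tail=1, size=1
read(): buf=[_ _ _ _ _ _], head=1, tail=1, size=0
write(42): buf=[_ 42 _ _ _ _], head=1, tail=2, size=1
write(36): buf=[_ 42 36 _ _ _], head=1, tail=3, size=2
read(): buf=[_ _ 36 _ _ _], head=2, tail=3, size=1
write(32): buf=[_ _ 36 32 _ _], head=2, tail=4, size=2
write(35): buf=[_ _ 36 32 35 _], head=2, tail=5, size=3
write(2): buf=[_ _ 36 32 35 2], head=2, tail=0, size=4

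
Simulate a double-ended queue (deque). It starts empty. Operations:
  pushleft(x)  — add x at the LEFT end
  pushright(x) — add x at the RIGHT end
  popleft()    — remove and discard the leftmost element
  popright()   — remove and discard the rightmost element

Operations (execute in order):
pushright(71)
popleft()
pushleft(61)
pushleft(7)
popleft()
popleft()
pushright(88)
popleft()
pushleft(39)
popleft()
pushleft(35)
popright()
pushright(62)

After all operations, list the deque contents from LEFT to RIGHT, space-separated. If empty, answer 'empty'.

Answer: 62

Derivation:
pushright(71): [71]
popleft(): []
pushleft(61): [61]
pushleft(7): [7, 61]
popleft(): [61]
popleft(): []
pushright(88): [88]
popleft(): []
pushleft(39): [39]
popleft(): []
pushleft(35): [35]
popright(): []
pushright(62): [62]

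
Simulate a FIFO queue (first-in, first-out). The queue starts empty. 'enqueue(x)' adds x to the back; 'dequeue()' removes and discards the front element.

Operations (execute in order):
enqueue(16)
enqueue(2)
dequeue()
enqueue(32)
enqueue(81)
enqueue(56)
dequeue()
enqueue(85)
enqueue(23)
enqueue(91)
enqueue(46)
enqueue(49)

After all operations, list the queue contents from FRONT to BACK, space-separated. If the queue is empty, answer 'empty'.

Answer: 32 81 56 85 23 91 46 49

Derivation:
enqueue(16): [16]
enqueue(2): [16, 2]
dequeue(): [2]
enqueue(32): [2, 32]
enqueue(81): [2, 32, 81]
enqueue(56): [2, 32, 81, 56]
dequeue(): [32, 81, 56]
enqueue(85): [32, 81, 56, 85]
enqueue(23): [32, 81, 56, 85, 23]
enqueue(91): [32, 81, 56, 85, 23, 91]
enqueue(46): [32, 81, 56, 85, 23, 91, 46]
enqueue(49): [32, 81, 56, 85, 23, 91, 46, 49]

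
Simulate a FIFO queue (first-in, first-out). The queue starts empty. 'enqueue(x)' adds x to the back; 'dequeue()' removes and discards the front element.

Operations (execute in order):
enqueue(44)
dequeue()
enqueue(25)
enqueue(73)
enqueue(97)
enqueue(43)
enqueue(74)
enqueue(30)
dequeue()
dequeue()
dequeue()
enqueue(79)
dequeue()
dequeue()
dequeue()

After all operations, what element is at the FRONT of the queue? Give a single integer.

enqueue(44): queue = [44]
dequeue(): queue = []
enqueue(25): queue = [25]
enqueue(73): queue = [25, 73]
enqueue(97): queue = [25, 73, 97]
enqueue(43): queue = [25, 73, 97, 43]
enqueue(74): queue = [25, 73, 97, 43, 74]
enqueue(30): queue = [25, 73, 97, 43, 74, 30]
dequeue(): queue = [73, 97, 43, 74, 30]
dequeue(): queue = [97, 43, 74, 30]
dequeue(): queue = [43, 74, 30]
enqueue(79): queue = [43, 74, 30, 79]
dequeue(): queue = [74, 30, 79]
dequeue(): queue = [30, 79]
dequeue(): queue = [79]

Answer: 79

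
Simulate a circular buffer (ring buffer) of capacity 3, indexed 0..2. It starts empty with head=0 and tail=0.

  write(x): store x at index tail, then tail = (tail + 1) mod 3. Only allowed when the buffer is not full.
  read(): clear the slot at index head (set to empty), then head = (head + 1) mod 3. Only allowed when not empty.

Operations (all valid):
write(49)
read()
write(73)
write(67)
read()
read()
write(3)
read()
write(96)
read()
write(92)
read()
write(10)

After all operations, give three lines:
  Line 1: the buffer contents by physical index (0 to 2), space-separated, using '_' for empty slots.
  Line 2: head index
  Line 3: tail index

Answer: 10 _ _
0
1

Derivation:
write(49): buf=[49 _ _], head=0, tail=1, size=1
read(): buf=[_ _ _], head=1, tail=1, size=0
write(73): buf=[_ 73 _], head=1, tail=2, size=1
write(67): buf=[_ 73 67], head=1, tail=0, size=2
read(): buf=[_ _ 67], head=2, tail=0, size=1
read(): buf=[_ _ _], head=0, tail=0, size=0
write(3): buf=[3 _ _], head=0, tail=1, size=1
read(): buf=[_ _ _], head=1, tail=1, size=0
write(96): buf=[_ 96 _], head=1, tail=2, size=1
read(): buf=[_ _ _], head=2, tail=2, size=0
write(92): buf=[_ _ 92], head=2, tail=0, size=1
read(): buf=[_ _ _], head=0, tail=0, size=0
write(10): buf=[10 _ _], head=0, tail=1, size=1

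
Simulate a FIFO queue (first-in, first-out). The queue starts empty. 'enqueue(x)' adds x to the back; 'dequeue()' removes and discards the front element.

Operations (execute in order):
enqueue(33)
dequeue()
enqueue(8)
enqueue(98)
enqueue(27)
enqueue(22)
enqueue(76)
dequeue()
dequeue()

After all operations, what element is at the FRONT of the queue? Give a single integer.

enqueue(33): queue = [33]
dequeue(): queue = []
enqueue(8): queue = [8]
enqueue(98): queue = [8, 98]
enqueue(27): queue = [8, 98, 27]
enqueue(22): queue = [8, 98, 27, 22]
enqueue(76): queue = [8, 98, 27, 22, 76]
dequeue(): queue = [98, 27, 22, 76]
dequeue(): queue = [27, 22, 76]

Answer: 27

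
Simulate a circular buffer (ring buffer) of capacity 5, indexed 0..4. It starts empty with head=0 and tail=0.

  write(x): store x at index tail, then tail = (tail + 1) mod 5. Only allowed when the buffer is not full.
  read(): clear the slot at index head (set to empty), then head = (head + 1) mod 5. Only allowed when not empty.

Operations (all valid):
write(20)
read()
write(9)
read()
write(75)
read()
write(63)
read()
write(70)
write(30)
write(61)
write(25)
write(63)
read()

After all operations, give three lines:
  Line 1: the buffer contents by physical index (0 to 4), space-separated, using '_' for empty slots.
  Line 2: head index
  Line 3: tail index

Answer: 30 61 25 63 _
0
4

Derivation:
write(20): buf=[20 _ _ _ _], head=0, tail=1, size=1
read(): buf=[_ _ _ _ _], head=1, tail=1, size=0
write(9): buf=[_ 9 _ _ _], head=1, tail=2, size=1
read(): buf=[_ _ _ _ _], head=2, tail=2, size=0
write(75): buf=[_ _ 75 _ _], head=2, tail=3, size=1
read(): buf=[_ _ _ _ _], head=3, tail=3, size=0
write(63): buf=[_ _ _ 63 _], head=3, tail=4, size=1
read(): buf=[_ _ _ _ _], head=4, tail=4, size=0
write(70): buf=[_ _ _ _ 70], head=4, tail=0, size=1
write(30): buf=[30 _ _ _ 70], head=4, tail=1, size=2
write(61): buf=[30 61 _ _ 70], head=4, tail=2, size=3
write(25): buf=[30 61 25 _ 70], head=4, tail=3, size=4
write(63): buf=[30 61 25 63 70], head=4, tail=4, size=5
read(): buf=[30 61 25 63 _], head=0, tail=4, size=4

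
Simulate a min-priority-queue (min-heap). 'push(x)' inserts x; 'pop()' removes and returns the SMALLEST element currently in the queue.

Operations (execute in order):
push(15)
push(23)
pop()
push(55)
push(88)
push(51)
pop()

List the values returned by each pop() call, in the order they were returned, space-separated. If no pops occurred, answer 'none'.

Answer: 15 23

Derivation:
push(15): heap contents = [15]
push(23): heap contents = [15, 23]
pop() → 15: heap contents = [23]
push(55): heap contents = [23, 55]
push(88): heap contents = [23, 55, 88]
push(51): heap contents = [23, 51, 55, 88]
pop() → 23: heap contents = [51, 55, 88]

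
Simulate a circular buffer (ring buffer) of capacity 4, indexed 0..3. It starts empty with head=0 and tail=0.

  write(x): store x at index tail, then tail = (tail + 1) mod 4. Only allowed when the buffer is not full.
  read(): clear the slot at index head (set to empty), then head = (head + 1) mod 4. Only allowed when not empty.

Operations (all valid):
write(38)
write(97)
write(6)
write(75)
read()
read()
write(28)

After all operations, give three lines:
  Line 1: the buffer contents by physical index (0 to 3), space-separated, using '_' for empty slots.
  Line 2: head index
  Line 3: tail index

write(38): buf=[38 _ _ _], head=0, tail=1, size=1
write(97): buf=[38 97 _ _], head=0, tail=2, size=2
write(6): buf=[38 97 6 _], head=0, tail=3, size=3
write(75): buf=[38 97 6 75], head=0, tail=0, size=4
read(): buf=[_ 97 6 75], head=1, tail=0, size=3
read(): buf=[_ _ 6 75], head=2, tail=0, size=2
write(28): buf=[28 _ 6 75], head=2, tail=1, size=3

Answer: 28 _ 6 75
2
1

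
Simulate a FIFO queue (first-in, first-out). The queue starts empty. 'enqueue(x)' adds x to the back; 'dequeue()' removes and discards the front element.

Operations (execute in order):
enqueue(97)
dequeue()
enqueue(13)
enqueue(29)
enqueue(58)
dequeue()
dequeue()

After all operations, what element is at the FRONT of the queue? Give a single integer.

Answer: 58

Derivation:
enqueue(97): queue = [97]
dequeue(): queue = []
enqueue(13): queue = [13]
enqueue(29): queue = [13, 29]
enqueue(58): queue = [13, 29, 58]
dequeue(): queue = [29, 58]
dequeue(): queue = [58]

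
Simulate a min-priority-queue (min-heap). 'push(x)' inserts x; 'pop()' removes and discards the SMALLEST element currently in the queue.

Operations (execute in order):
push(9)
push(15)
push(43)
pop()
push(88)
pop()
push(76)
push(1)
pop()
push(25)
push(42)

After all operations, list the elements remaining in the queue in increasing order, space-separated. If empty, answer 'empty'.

push(9): heap contents = [9]
push(15): heap contents = [9, 15]
push(43): heap contents = [9, 15, 43]
pop() → 9: heap contents = [15, 43]
push(88): heap contents = [15, 43, 88]
pop() → 15: heap contents = [43, 88]
push(76): heap contents = [43, 76, 88]
push(1): heap contents = [1, 43, 76, 88]
pop() → 1: heap contents = [43, 76, 88]
push(25): heap contents = [25, 43, 76, 88]
push(42): heap contents = [25, 42, 43, 76, 88]

Answer: 25 42 43 76 88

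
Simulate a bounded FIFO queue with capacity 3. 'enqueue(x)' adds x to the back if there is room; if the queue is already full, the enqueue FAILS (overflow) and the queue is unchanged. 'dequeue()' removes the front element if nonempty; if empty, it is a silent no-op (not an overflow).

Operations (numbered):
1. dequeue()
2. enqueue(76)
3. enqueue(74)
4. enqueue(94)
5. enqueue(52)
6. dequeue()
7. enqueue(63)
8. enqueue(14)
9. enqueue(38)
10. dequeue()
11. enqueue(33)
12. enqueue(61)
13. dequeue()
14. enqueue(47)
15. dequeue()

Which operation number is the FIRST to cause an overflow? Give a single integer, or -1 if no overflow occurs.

1. dequeue(): empty, no-op, size=0
2. enqueue(76): size=1
3. enqueue(74): size=2
4. enqueue(94): size=3
5. enqueue(52): size=3=cap → OVERFLOW (fail)
6. dequeue(): size=2
7. enqueue(63): size=3
8. enqueue(14): size=3=cap → OVERFLOW (fail)
9. enqueue(38): size=3=cap → OVERFLOW (fail)
10. dequeue(): size=2
11. enqueue(33): size=3
12. enqueue(61): size=3=cap → OVERFLOW (fail)
13. dequeue(): size=2
14. enqueue(47): size=3
15. dequeue(): size=2

Answer: 5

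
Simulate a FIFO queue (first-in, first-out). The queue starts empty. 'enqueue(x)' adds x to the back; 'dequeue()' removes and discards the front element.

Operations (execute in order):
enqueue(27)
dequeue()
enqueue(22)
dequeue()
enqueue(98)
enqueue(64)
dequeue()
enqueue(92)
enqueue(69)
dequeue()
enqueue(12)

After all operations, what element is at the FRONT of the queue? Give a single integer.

enqueue(27): queue = [27]
dequeue(): queue = []
enqueue(22): queue = [22]
dequeue(): queue = []
enqueue(98): queue = [98]
enqueue(64): queue = [98, 64]
dequeue(): queue = [64]
enqueue(92): queue = [64, 92]
enqueue(69): queue = [64, 92, 69]
dequeue(): queue = [92, 69]
enqueue(12): queue = [92, 69, 12]

Answer: 92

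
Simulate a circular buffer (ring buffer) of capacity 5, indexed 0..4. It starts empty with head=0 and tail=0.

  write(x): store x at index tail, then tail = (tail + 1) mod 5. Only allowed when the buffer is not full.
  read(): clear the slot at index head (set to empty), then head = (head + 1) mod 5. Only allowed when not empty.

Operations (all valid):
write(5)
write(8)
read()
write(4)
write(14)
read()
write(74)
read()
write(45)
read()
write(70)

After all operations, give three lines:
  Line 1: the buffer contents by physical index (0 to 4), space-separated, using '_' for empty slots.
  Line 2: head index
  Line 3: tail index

write(5): buf=[5 _ _ _ _], head=0, tail=1, size=1
write(8): buf=[5 8 _ _ _], head=0, tail=2, size=2
read(): buf=[_ 8 _ _ _], head=1, tail=2, size=1
write(4): buf=[_ 8 4 _ _], head=1, tail=3, size=2
write(14): buf=[_ 8 4 14 _], head=1, tail=4, size=3
read(): buf=[_ _ 4 14 _], head=2, tail=4, size=2
write(74): buf=[_ _ 4 14 74], head=2, tail=0, size=3
read(): buf=[_ _ _ 14 74], head=3, tail=0, size=2
write(45): buf=[45 _ _ 14 74], head=3, tail=1, size=3
read(): buf=[45 _ _ _ 74], head=4, tail=1, size=2
write(70): buf=[45 70 _ _ 74], head=4, tail=2, size=3

Answer: 45 70 _ _ 74
4
2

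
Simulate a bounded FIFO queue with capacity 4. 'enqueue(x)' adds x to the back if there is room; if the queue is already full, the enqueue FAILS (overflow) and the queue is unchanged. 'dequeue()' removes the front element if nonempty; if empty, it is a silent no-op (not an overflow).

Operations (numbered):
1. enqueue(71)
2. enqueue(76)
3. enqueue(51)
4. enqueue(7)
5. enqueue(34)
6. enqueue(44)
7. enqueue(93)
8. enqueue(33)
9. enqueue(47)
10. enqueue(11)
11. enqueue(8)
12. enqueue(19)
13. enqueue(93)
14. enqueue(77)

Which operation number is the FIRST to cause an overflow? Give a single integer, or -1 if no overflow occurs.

1. enqueue(71): size=1
2. enqueue(76): size=2
3. enqueue(51): size=3
4. enqueue(7): size=4
5. enqueue(34): size=4=cap → OVERFLOW (fail)
6. enqueue(44): size=4=cap → OVERFLOW (fail)
7. enqueue(93): size=4=cap → OVERFLOW (fail)
8. enqueue(33): size=4=cap → OVERFLOW (fail)
9. enqueue(47): size=4=cap → OVERFLOW (fail)
10. enqueue(11): size=4=cap → OVERFLOW (fail)
11. enqueue(8): size=4=cap → OVERFLOW (fail)
12. enqueue(19): size=4=cap → OVERFLOW (fail)
13. enqueue(93): size=4=cap → OVERFLOW (fail)
14. enqueue(77): size=4=cap → OVERFLOW (fail)

Answer: 5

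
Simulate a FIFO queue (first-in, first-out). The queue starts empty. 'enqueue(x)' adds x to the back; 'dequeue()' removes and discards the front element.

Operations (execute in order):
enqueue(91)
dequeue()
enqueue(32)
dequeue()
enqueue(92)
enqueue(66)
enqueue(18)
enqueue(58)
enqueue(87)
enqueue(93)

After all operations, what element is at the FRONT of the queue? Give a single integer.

enqueue(91): queue = [91]
dequeue(): queue = []
enqueue(32): queue = [32]
dequeue(): queue = []
enqueue(92): queue = [92]
enqueue(66): queue = [92, 66]
enqueue(18): queue = [92, 66, 18]
enqueue(58): queue = [92, 66, 18, 58]
enqueue(87): queue = [92, 66, 18, 58, 87]
enqueue(93): queue = [92, 66, 18, 58, 87, 93]

Answer: 92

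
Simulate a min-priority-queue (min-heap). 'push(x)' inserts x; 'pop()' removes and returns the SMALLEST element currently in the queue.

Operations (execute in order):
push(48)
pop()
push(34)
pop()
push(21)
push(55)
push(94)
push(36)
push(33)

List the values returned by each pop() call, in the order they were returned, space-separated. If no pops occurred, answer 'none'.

push(48): heap contents = [48]
pop() → 48: heap contents = []
push(34): heap contents = [34]
pop() → 34: heap contents = []
push(21): heap contents = [21]
push(55): heap contents = [21, 55]
push(94): heap contents = [21, 55, 94]
push(36): heap contents = [21, 36, 55, 94]
push(33): heap contents = [21, 33, 36, 55, 94]

Answer: 48 34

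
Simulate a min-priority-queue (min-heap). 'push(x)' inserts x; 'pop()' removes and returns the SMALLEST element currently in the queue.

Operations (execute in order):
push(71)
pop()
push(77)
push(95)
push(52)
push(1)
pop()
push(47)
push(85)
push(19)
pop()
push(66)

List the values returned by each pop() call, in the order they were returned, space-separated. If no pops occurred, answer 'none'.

Answer: 71 1 19

Derivation:
push(71): heap contents = [71]
pop() → 71: heap contents = []
push(77): heap contents = [77]
push(95): heap contents = [77, 95]
push(52): heap contents = [52, 77, 95]
push(1): heap contents = [1, 52, 77, 95]
pop() → 1: heap contents = [52, 77, 95]
push(47): heap contents = [47, 52, 77, 95]
push(85): heap contents = [47, 52, 77, 85, 95]
push(19): heap contents = [19, 47, 52, 77, 85, 95]
pop() → 19: heap contents = [47, 52, 77, 85, 95]
push(66): heap contents = [47, 52, 66, 77, 85, 95]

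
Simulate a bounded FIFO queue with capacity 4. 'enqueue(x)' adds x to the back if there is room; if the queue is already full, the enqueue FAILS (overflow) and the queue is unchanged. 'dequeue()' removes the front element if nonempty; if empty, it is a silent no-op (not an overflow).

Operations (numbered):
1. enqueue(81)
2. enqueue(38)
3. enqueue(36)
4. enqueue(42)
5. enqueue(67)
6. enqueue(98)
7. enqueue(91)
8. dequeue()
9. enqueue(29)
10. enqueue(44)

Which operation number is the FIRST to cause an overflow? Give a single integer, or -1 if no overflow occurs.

Answer: 5

Derivation:
1. enqueue(81): size=1
2. enqueue(38): size=2
3. enqueue(36): size=3
4. enqueue(42): size=4
5. enqueue(67): size=4=cap → OVERFLOW (fail)
6. enqueue(98): size=4=cap → OVERFLOW (fail)
7. enqueue(91): size=4=cap → OVERFLOW (fail)
8. dequeue(): size=3
9. enqueue(29): size=4
10. enqueue(44): size=4=cap → OVERFLOW (fail)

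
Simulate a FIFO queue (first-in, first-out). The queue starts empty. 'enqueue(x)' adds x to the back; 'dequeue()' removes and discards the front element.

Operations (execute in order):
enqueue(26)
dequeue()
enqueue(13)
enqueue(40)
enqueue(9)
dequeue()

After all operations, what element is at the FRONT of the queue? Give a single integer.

Answer: 40

Derivation:
enqueue(26): queue = [26]
dequeue(): queue = []
enqueue(13): queue = [13]
enqueue(40): queue = [13, 40]
enqueue(9): queue = [13, 40, 9]
dequeue(): queue = [40, 9]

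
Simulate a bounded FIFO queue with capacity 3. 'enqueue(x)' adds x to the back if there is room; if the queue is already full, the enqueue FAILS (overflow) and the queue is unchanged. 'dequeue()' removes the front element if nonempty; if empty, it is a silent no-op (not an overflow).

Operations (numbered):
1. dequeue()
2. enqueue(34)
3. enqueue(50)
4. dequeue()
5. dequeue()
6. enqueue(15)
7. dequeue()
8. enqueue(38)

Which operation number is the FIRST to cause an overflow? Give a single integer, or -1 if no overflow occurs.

1. dequeue(): empty, no-op, size=0
2. enqueue(34): size=1
3. enqueue(50): size=2
4. dequeue(): size=1
5. dequeue(): size=0
6. enqueue(15): size=1
7. dequeue(): size=0
8. enqueue(38): size=1

Answer: -1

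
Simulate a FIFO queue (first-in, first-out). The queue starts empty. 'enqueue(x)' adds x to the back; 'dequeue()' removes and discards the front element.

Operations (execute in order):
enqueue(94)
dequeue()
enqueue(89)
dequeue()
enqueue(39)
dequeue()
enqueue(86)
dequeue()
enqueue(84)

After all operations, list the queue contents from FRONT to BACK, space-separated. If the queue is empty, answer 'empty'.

enqueue(94): [94]
dequeue(): []
enqueue(89): [89]
dequeue(): []
enqueue(39): [39]
dequeue(): []
enqueue(86): [86]
dequeue(): []
enqueue(84): [84]

Answer: 84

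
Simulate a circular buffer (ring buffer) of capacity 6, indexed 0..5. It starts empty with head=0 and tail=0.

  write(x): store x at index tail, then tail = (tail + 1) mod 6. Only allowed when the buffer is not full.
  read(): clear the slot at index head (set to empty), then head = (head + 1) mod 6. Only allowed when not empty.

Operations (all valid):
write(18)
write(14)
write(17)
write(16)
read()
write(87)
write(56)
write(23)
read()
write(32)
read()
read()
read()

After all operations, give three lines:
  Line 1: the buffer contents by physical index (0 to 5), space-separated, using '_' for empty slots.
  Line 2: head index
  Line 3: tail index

write(18): buf=[18 _ _ _ _ _], head=0, tail=1, size=1
write(14): buf=[18 14 _ _ _ _], head=0, tail=2, size=2
write(17): buf=[18 14 17 _ _ _], head=0, tail=3, size=3
write(16): buf=[18 14 17 16 _ _], head=0, tail=4, size=4
read(): buf=[_ 14 17 16 _ _], head=1, tail=4, size=3
write(87): buf=[_ 14 17 16 87 _], head=1, tail=5, size=4
write(56): buf=[_ 14 17 16 87 56], head=1, tail=0, size=5
write(23): buf=[23 14 17 16 87 56], head=1, tail=1, size=6
read(): buf=[23 _ 17 16 87 56], head=2, tail=1, size=5
write(32): buf=[23 32 17 16 87 56], head=2, tail=2, size=6
read(): buf=[23 32 _ 16 87 56], head=3, tail=2, size=5
read(): buf=[23 32 _ _ 87 56], head=4, tail=2, size=4
read(): buf=[23 32 _ _ _ 56], head=5, tail=2, size=3

Answer: 23 32 _ _ _ 56
5
2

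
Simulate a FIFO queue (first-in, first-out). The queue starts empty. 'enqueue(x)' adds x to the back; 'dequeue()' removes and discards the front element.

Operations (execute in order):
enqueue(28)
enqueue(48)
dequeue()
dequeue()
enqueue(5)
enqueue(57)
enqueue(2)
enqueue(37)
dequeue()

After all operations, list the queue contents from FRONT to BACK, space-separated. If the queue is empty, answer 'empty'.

Answer: 57 2 37

Derivation:
enqueue(28): [28]
enqueue(48): [28, 48]
dequeue(): [48]
dequeue(): []
enqueue(5): [5]
enqueue(57): [5, 57]
enqueue(2): [5, 57, 2]
enqueue(37): [5, 57, 2, 37]
dequeue(): [57, 2, 37]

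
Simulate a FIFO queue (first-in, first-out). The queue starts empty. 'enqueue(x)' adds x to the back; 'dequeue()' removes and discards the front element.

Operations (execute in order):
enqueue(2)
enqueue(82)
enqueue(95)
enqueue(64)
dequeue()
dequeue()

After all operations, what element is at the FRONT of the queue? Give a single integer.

Answer: 95

Derivation:
enqueue(2): queue = [2]
enqueue(82): queue = [2, 82]
enqueue(95): queue = [2, 82, 95]
enqueue(64): queue = [2, 82, 95, 64]
dequeue(): queue = [82, 95, 64]
dequeue(): queue = [95, 64]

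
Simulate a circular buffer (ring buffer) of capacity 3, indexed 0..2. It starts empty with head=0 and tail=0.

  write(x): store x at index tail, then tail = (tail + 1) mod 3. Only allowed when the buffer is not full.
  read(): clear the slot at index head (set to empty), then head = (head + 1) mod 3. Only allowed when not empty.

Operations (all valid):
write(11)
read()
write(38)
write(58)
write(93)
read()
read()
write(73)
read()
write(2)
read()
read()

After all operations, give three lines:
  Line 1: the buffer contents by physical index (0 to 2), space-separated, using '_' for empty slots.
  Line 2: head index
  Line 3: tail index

write(11): buf=[11 _ _], head=0, tail=1, size=1
read(): buf=[_ _ _], head=1, tail=1, size=0
write(38): buf=[_ 38 _], head=1, tail=2, size=1
write(58): buf=[_ 38 58], head=1, tail=0, size=2
write(93): buf=[93 38 58], head=1, tail=1, size=3
read(): buf=[93 _ 58], head=2, tail=1, size=2
read(): buf=[93 _ _], head=0, tail=1, size=1
write(73): buf=[93 73 _], head=0, tail=2, size=2
read(): buf=[_ 73 _], head=1, tail=2, size=1
write(2): buf=[_ 73 2], head=1, tail=0, size=2
read(): buf=[_ _ 2], head=2, tail=0, size=1
read(): buf=[_ _ _], head=0, tail=0, size=0

Answer: _ _ _
0
0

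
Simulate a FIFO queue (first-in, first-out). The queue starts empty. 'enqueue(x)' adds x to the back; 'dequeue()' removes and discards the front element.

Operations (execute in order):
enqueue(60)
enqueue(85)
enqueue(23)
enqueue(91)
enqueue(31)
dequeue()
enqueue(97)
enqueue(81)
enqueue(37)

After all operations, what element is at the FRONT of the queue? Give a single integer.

Answer: 85

Derivation:
enqueue(60): queue = [60]
enqueue(85): queue = [60, 85]
enqueue(23): queue = [60, 85, 23]
enqueue(91): queue = [60, 85, 23, 91]
enqueue(31): queue = [60, 85, 23, 91, 31]
dequeue(): queue = [85, 23, 91, 31]
enqueue(97): queue = [85, 23, 91, 31, 97]
enqueue(81): queue = [85, 23, 91, 31, 97, 81]
enqueue(37): queue = [85, 23, 91, 31, 97, 81, 37]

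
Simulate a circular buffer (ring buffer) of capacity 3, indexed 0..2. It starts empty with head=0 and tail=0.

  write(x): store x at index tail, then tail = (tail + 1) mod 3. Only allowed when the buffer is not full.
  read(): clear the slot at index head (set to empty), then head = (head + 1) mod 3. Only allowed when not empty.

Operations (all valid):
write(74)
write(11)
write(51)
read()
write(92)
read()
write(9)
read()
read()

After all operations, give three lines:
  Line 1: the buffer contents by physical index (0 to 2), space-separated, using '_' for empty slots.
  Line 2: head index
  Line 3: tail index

Answer: _ 9 _
1
2

Derivation:
write(74): buf=[74 _ _], head=0, tail=1, size=1
write(11): buf=[74 11 _], head=0, tail=2, size=2
write(51): buf=[74 11 51], head=0, tail=0, size=3
read(): buf=[_ 11 51], head=1, tail=0, size=2
write(92): buf=[92 11 51], head=1, tail=1, size=3
read(): buf=[92 _ 51], head=2, tail=1, size=2
write(9): buf=[92 9 51], head=2, tail=2, size=3
read(): buf=[92 9 _], head=0, tail=2, size=2
read(): buf=[_ 9 _], head=1, tail=2, size=1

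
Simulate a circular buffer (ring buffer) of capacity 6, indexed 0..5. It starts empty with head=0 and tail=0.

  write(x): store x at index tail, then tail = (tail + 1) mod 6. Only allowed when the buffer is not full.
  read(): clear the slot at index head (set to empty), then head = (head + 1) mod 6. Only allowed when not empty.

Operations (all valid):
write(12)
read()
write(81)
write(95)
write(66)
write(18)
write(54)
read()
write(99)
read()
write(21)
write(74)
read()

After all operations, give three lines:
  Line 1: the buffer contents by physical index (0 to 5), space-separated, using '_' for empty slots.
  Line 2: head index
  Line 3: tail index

write(12): buf=[12 _ _ _ _ _], head=0, tail=1, size=1
read(): buf=[_ _ _ _ _ _], head=1, tail=1, size=0
write(81): buf=[_ 81 _ _ _ _], head=1, tail=2, size=1
write(95): buf=[_ 81 95 _ _ _], head=1, tail=3, size=2
write(66): buf=[_ 81 95 66 _ _], head=1, tail=4, size=3
write(18): buf=[_ 81 95 66 18 _], head=1, tail=5, size=4
write(54): buf=[_ 81 95 66 18 54], head=1, tail=0, size=5
read(): buf=[_ _ 95 66 18 54], head=2, tail=0, size=4
write(99): buf=[99 _ 95 66 18 54], head=2, tail=1, size=5
read(): buf=[99 _ _ 66 18 54], head=3, tail=1, size=4
write(21): buf=[99 21 _ 66 18 54], head=3, tail=2, size=5
write(74): buf=[99 21 74 66 18 54], head=3, tail=3, size=6
read(): buf=[99 21 74 _ 18 54], head=4, tail=3, size=5

Answer: 99 21 74 _ 18 54
4
3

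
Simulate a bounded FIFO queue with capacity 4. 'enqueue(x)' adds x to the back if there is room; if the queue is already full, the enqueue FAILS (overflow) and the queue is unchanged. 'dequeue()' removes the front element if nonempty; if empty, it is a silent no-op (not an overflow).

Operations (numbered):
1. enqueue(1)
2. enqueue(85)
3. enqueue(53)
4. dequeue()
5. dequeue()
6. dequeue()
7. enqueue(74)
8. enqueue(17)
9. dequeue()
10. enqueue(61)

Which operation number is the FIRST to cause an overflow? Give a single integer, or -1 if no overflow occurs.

1. enqueue(1): size=1
2. enqueue(85): size=2
3. enqueue(53): size=3
4. dequeue(): size=2
5. dequeue(): size=1
6. dequeue(): size=0
7. enqueue(74): size=1
8. enqueue(17): size=2
9. dequeue(): size=1
10. enqueue(61): size=2

Answer: -1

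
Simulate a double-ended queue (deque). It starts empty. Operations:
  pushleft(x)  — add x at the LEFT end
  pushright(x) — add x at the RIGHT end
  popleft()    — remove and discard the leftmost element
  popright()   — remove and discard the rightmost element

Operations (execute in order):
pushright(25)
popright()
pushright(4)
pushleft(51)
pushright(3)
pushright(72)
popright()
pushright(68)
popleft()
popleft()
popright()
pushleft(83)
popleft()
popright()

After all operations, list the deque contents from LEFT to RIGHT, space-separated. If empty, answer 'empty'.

Answer: empty

Derivation:
pushright(25): [25]
popright(): []
pushright(4): [4]
pushleft(51): [51, 4]
pushright(3): [51, 4, 3]
pushright(72): [51, 4, 3, 72]
popright(): [51, 4, 3]
pushright(68): [51, 4, 3, 68]
popleft(): [4, 3, 68]
popleft(): [3, 68]
popright(): [3]
pushleft(83): [83, 3]
popleft(): [3]
popright(): []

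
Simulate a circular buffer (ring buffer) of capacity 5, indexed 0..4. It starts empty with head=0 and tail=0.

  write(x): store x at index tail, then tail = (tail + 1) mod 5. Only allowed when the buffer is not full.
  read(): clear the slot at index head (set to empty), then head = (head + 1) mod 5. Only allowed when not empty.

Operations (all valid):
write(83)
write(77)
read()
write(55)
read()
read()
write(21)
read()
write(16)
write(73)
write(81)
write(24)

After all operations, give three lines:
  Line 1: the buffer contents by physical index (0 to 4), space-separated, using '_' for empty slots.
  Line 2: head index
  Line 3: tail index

write(83): buf=[83 _ _ _ _], head=0, tail=1, size=1
write(77): buf=[83 77 _ _ _], head=0, tail=2, size=2
read(): buf=[_ 77 _ _ _], head=1, tail=2, size=1
write(55): buf=[_ 77 55 _ _], head=1, tail=3, size=2
read(): buf=[_ _ 55 _ _], head=2, tail=3, size=1
read(): buf=[_ _ _ _ _], head=3, tail=3, size=0
write(21): buf=[_ _ _ 21 _], head=3, tail=4, size=1
read(): buf=[_ _ _ _ _], head=4, tail=4, size=0
write(16): buf=[_ _ _ _ 16], head=4, tail=0, size=1
write(73): buf=[73 _ _ _ 16], head=4, tail=1, size=2
write(81): buf=[73 81 _ _ 16], head=4, tail=2, size=3
write(24): buf=[73 81 24 _ 16], head=4, tail=3, size=4

Answer: 73 81 24 _ 16
4
3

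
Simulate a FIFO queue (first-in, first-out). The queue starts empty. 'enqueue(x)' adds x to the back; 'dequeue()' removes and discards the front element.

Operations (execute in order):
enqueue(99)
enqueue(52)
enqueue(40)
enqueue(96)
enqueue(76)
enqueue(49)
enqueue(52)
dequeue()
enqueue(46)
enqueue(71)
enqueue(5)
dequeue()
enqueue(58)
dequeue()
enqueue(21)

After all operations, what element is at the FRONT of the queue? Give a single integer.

enqueue(99): queue = [99]
enqueue(52): queue = [99, 52]
enqueue(40): queue = [99, 52, 40]
enqueue(96): queue = [99, 52, 40, 96]
enqueue(76): queue = [99, 52, 40, 96, 76]
enqueue(49): queue = [99, 52, 40, 96, 76, 49]
enqueue(52): queue = [99, 52, 40, 96, 76, 49, 52]
dequeue(): queue = [52, 40, 96, 76, 49, 52]
enqueue(46): queue = [52, 40, 96, 76, 49, 52, 46]
enqueue(71): queue = [52, 40, 96, 76, 49, 52, 46, 71]
enqueue(5): queue = [52, 40, 96, 76, 49, 52, 46, 71, 5]
dequeue(): queue = [40, 96, 76, 49, 52, 46, 71, 5]
enqueue(58): queue = [40, 96, 76, 49, 52, 46, 71, 5, 58]
dequeue(): queue = [96, 76, 49, 52, 46, 71, 5, 58]
enqueue(21): queue = [96, 76, 49, 52, 46, 71, 5, 58, 21]

Answer: 96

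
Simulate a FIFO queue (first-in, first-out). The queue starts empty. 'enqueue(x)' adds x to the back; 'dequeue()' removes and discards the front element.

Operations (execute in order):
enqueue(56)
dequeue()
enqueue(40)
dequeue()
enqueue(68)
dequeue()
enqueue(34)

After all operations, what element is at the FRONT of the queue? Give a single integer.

Answer: 34

Derivation:
enqueue(56): queue = [56]
dequeue(): queue = []
enqueue(40): queue = [40]
dequeue(): queue = []
enqueue(68): queue = [68]
dequeue(): queue = []
enqueue(34): queue = [34]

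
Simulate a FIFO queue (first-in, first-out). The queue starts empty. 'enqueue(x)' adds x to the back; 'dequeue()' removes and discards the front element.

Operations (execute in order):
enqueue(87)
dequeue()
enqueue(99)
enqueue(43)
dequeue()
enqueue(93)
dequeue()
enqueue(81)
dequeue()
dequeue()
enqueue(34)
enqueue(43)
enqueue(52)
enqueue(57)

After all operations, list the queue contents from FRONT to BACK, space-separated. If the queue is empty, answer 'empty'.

enqueue(87): [87]
dequeue(): []
enqueue(99): [99]
enqueue(43): [99, 43]
dequeue(): [43]
enqueue(93): [43, 93]
dequeue(): [93]
enqueue(81): [93, 81]
dequeue(): [81]
dequeue(): []
enqueue(34): [34]
enqueue(43): [34, 43]
enqueue(52): [34, 43, 52]
enqueue(57): [34, 43, 52, 57]

Answer: 34 43 52 57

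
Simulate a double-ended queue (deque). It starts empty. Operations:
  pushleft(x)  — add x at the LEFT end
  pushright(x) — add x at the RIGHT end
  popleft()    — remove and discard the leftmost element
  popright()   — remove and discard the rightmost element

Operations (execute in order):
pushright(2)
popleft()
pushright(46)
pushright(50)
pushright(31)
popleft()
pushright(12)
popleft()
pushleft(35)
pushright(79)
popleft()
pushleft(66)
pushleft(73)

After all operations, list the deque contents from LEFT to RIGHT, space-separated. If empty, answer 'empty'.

Answer: 73 66 31 12 79

Derivation:
pushright(2): [2]
popleft(): []
pushright(46): [46]
pushright(50): [46, 50]
pushright(31): [46, 50, 31]
popleft(): [50, 31]
pushright(12): [50, 31, 12]
popleft(): [31, 12]
pushleft(35): [35, 31, 12]
pushright(79): [35, 31, 12, 79]
popleft(): [31, 12, 79]
pushleft(66): [66, 31, 12, 79]
pushleft(73): [73, 66, 31, 12, 79]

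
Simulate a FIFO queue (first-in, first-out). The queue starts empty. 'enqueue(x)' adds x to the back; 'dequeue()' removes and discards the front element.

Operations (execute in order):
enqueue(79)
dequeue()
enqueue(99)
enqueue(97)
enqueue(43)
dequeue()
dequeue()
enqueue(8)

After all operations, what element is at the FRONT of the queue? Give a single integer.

Answer: 43

Derivation:
enqueue(79): queue = [79]
dequeue(): queue = []
enqueue(99): queue = [99]
enqueue(97): queue = [99, 97]
enqueue(43): queue = [99, 97, 43]
dequeue(): queue = [97, 43]
dequeue(): queue = [43]
enqueue(8): queue = [43, 8]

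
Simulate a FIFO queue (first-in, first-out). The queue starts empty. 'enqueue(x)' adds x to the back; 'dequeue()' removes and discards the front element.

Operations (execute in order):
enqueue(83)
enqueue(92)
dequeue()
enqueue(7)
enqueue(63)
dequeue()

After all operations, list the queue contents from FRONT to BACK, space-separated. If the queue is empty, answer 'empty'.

Answer: 7 63

Derivation:
enqueue(83): [83]
enqueue(92): [83, 92]
dequeue(): [92]
enqueue(7): [92, 7]
enqueue(63): [92, 7, 63]
dequeue(): [7, 63]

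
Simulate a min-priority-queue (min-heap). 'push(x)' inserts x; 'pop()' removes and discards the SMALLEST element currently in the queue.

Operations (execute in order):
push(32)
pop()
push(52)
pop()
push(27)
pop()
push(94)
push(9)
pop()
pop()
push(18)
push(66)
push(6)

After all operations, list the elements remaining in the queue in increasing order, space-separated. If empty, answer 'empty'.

Answer: 6 18 66

Derivation:
push(32): heap contents = [32]
pop() → 32: heap contents = []
push(52): heap contents = [52]
pop() → 52: heap contents = []
push(27): heap contents = [27]
pop() → 27: heap contents = []
push(94): heap contents = [94]
push(9): heap contents = [9, 94]
pop() → 9: heap contents = [94]
pop() → 94: heap contents = []
push(18): heap contents = [18]
push(66): heap contents = [18, 66]
push(6): heap contents = [6, 18, 66]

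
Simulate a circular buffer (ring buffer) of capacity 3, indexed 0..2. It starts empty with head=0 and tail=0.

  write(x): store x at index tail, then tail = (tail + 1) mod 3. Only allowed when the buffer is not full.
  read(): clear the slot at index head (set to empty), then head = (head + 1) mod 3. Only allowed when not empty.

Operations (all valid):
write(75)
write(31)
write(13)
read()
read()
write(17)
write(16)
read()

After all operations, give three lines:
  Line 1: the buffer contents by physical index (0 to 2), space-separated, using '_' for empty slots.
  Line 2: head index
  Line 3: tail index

Answer: 17 16 _
0
2

Derivation:
write(75): buf=[75 _ _], head=0, tail=1, size=1
write(31): buf=[75 31 _], head=0, tail=2, size=2
write(13): buf=[75 31 13], head=0, tail=0, size=3
read(): buf=[_ 31 13], head=1, tail=0, size=2
read(): buf=[_ _ 13], head=2, tail=0, size=1
write(17): buf=[17 _ 13], head=2, tail=1, size=2
write(16): buf=[17 16 13], head=2, tail=2, size=3
read(): buf=[17 16 _], head=0, tail=2, size=2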